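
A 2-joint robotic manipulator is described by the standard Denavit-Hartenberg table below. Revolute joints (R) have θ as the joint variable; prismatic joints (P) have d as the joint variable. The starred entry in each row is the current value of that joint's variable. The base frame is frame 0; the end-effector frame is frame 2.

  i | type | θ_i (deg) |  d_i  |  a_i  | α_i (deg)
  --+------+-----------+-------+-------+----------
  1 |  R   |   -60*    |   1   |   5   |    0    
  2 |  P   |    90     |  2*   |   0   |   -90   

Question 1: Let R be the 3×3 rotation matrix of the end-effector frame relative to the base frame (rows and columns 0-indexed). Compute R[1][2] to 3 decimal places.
0.866

End-effector z-axis (col 2 of R) = (-0.5000,0.8660,0.0000)
R[1][2] = 0.8660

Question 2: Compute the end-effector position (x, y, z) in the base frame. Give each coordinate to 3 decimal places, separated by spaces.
after link 1: o_1 = (2.5000, -4.3301, 1.0000)
after link 2: o_2 = (2.5000, -4.3301, 3.0000)

2.500 -4.330 3.000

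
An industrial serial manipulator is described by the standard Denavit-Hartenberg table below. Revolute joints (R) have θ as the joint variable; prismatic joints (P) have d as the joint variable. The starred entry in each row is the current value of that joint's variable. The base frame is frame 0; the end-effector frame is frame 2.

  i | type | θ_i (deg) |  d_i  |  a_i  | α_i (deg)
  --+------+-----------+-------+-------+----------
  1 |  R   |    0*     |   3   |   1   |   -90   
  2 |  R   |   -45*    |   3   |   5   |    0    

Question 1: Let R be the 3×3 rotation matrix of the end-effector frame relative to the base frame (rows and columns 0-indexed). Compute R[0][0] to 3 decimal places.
0.707

End-effector x-axis (col 0 of R) = (0.7071,-0.0000,0.7071)
R[0][0] = 0.7071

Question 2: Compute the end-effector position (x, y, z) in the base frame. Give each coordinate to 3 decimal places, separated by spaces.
4.536 3.000 6.536

after link 1: o_1 = (1.0000, 0.0000, 3.0000)
after link 2: o_2 = (4.5355, 3.0000, 6.5355)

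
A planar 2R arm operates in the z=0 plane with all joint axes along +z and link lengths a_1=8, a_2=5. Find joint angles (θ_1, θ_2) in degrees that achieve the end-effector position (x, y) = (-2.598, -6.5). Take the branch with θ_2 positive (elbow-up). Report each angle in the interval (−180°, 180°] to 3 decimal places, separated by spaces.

cos θ_2 = (48.9996−8²−5²)/(2·8·5) = -0.5000; θ_2 = 120.0003° (elbow-up)
β = atan2(-6.5000,-2.5980) = -111.7862°; ψ = atan2(4.3301,5.5000) = 38.2132°
θ_1 = β − ψ = -149.9995°

-149.999 120.000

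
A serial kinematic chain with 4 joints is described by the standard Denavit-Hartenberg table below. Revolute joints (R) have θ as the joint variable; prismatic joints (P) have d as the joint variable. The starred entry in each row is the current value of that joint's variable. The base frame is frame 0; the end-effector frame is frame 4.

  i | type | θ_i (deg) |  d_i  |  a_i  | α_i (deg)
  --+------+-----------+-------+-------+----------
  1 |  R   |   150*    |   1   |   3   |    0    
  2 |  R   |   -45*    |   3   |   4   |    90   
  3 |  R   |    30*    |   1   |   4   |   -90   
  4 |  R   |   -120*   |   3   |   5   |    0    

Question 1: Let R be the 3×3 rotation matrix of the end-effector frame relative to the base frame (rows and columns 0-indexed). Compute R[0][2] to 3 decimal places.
0.129

End-effector z-axis (col 2 of R) = (0.1294,-0.4830,0.8660)
R[0][2] = 0.1294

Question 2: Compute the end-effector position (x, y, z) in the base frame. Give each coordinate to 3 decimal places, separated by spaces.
after link 1: o_1 = (-2.5981, 1.5000, 1.0000)
after link 2: o_2 = (-3.6334, 5.3637, 4.0000)
after link 3: o_3 = (-3.5640, 8.9686, 6.0000)
after link 4: o_4 = (1.5672, 6.5491, 7.3481)

1.567 6.549 7.348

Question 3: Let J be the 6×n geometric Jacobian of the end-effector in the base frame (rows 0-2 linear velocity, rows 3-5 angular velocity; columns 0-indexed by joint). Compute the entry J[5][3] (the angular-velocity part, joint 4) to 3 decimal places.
axis z_3 = (0.1294,-0.4830,0.8660); lever o_n−o_3 = (5.1312,-2.4195,1.3481)
cross product → J_v[:, 3] = (1.4442,4.2693,2.1651)
J_ω[:, 3] = z_3
entry J[5][3] = 0.8660

0.866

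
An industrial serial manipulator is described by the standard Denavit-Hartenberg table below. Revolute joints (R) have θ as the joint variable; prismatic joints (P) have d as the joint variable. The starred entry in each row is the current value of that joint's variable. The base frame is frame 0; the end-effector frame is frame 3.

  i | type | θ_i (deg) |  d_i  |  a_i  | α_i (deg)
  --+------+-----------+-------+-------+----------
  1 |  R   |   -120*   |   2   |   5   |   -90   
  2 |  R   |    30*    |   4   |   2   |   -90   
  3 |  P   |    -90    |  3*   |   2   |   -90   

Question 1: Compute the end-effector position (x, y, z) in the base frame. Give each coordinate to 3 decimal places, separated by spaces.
after link 1: o_1 = (-2.5000, -4.3301, 2.0000)
after link 2: o_2 = (0.0981, -7.8301, 1.0000)
after link 3: o_3 = (2.5801, -7.5311, -1.5981)

2.580 -7.531 -1.598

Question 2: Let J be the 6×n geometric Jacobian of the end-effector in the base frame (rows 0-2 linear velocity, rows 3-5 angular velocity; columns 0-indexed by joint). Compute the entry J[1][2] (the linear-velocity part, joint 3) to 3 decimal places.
0.433

prismatic axis z_2 = (0.2500,0.4330,-0.8660)
J_v[:, 2] = z_2; J_ω[:, 2] = (0,0,0)
entry J[1][2] = 0.4330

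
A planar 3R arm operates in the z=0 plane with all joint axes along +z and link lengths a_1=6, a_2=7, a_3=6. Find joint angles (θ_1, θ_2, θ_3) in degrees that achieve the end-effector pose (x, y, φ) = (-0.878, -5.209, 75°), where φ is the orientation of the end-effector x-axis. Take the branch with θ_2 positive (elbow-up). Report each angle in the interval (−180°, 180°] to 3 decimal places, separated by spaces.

-134.995 59.992 150.003

wrist centre = target − a_3·(cos φ, sin φ) = (-2.4309, -11.0046)
cos θ_2 = (127.0096−6²−7²)/(2·6·7) = 0.5001; θ_2 = 59.9925° (elbow-up)
β = atan2(-11.0046,-2.4309) = -102.4566°; ψ = atan2(6.0617,9.5008) = 32.5388°
θ_1 = β − ψ = -134.9954°
θ_3 = φ − θ_1 − θ_2 = 150.0029° (wrapped to (-180°,180°])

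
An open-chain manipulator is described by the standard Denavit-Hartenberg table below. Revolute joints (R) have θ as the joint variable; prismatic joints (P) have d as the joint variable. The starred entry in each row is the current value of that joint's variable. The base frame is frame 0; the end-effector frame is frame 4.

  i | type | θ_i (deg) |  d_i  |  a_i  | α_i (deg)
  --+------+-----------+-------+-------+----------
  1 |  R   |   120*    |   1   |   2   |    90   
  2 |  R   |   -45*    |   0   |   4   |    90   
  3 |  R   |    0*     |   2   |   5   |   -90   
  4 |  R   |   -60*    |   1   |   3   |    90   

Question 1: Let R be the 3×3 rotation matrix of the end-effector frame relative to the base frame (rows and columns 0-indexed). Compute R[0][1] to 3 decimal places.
0.866

End-effector y-axis (col 1 of R) = (0.8660,0.5000,0.0000)
R[0][1] = 0.8660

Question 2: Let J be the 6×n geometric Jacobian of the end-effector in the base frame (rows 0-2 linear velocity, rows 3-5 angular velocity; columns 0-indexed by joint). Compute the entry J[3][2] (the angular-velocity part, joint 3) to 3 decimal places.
0.354

axis z_2 = (0.3536,-0.6124,-0.7071); lever o_n−o_2 = (0.1936,1.6647,-7.8475)
cross product → J_v[:, 2] = (5.9827,2.6376,0.7071)
J_ω[:, 2] = z_2
entry J[3][2] = 0.3536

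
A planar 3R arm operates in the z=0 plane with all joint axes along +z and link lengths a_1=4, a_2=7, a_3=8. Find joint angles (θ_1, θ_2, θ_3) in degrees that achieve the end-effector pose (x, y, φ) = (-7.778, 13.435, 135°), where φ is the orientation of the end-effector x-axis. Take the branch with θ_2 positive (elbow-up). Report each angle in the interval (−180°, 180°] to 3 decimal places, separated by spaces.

44.998 90.001 0.001

wrist centre = target − a_3·(cos φ, sin φ) = (-2.1211, 7.7781)
cos θ_2 = (64.9988−4²−7²)/(2·4·7) = -0.0000; θ_2 = 90.0012° (elbow-up)
β = atan2(7.7781,-2.1211) = 105.2540°; ψ = atan2(7.0000,3.9999) = 60.2560°
θ_1 = β − ψ = 44.9979°
θ_3 = φ − θ_1 − θ_2 = 0.0008° (wrapped to (-180°,180°])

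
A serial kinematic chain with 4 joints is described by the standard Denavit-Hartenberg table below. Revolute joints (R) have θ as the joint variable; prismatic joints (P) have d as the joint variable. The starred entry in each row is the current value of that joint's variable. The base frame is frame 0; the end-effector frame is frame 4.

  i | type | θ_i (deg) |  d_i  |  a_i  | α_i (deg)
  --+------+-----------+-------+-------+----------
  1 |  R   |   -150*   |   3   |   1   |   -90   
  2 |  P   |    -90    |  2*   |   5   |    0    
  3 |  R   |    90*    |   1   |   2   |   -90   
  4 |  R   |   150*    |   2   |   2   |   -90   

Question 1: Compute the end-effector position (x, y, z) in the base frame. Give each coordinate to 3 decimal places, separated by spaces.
-0.098 -2.366 6.000

after link 1: o_1 = (-0.8660, -0.5000, 3.0000)
after link 2: o_2 = (0.1340, -2.2321, 8.0000)
after link 3: o_3 = (-1.0981, -4.0981, 8.0000)
after link 4: o_4 = (-0.0981, -2.3660, 6.0000)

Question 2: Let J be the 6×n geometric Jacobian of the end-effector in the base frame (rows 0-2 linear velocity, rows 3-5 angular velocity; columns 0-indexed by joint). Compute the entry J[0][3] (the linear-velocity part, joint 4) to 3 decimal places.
axis z_3 = (0.0000,-0.0000,-1.0000); lever o_n−o_3 = (1.0000,1.7321,-2.0000)
cross product → J_v[:, 3] = (1.7321,-1.0000,0.0000)
J_ω[:, 3] = z_3
entry J[0][3] = 1.7321

1.732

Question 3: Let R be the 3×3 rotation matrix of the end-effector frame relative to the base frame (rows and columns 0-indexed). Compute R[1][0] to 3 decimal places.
0.866

End-effector x-axis (col 0 of R) = (0.5000,0.8660,-0.0000)
R[1][0] = 0.8660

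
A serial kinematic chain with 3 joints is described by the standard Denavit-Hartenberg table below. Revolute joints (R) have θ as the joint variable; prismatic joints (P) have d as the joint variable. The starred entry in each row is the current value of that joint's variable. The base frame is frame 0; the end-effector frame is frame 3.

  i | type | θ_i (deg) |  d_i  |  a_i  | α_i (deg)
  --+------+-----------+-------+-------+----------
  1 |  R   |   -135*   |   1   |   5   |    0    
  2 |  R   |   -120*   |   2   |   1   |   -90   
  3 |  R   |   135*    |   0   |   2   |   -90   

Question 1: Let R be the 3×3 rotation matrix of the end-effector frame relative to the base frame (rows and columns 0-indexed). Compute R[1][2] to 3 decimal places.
-0.683

End-effector z-axis (col 2 of R) = (0.1830,-0.6830,0.7071)
R[1][2] = -0.6830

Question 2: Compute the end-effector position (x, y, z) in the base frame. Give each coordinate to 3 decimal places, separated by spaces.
after link 1: o_1 = (-3.5355, -3.5355, 1.0000)
after link 2: o_2 = (-3.7944, -2.5696, 3.0000)
after link 3: o_3 = (-3.4283, -3.9356, 1.5858)

-3.428 -3.936 1.586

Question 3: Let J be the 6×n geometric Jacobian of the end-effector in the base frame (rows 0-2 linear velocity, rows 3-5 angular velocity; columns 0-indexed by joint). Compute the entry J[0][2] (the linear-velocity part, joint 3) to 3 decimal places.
0.366

axis z_2 = (-0.9659,-0.2588,0.0000); lever o_n−o_2 = (0.3660,-1.3660,-1.4142)
cross product → J_v[:, 2] = (0.3660,-1.3660,1.4142)
J_ω[:, 2] = z_2
entry J[0][2] = 0.3660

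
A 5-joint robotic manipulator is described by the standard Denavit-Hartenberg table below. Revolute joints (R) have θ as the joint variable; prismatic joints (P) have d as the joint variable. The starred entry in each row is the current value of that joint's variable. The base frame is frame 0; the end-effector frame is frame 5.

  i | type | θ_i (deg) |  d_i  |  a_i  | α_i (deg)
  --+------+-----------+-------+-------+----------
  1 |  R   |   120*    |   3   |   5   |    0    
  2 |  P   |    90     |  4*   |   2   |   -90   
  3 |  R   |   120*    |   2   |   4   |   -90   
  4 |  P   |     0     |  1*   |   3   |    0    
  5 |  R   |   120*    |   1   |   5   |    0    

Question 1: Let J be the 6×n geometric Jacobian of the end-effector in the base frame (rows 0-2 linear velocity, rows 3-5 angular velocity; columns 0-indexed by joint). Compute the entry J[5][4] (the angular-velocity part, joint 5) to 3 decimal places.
0.500

axis z_4 = (0.7500,0.4330,0.5000); lever o_n−o_4 = (-2.4976,3.5580,2.6651)
cross product → J_v[:, 4] = (-0.6250,-3.2476,3.7500)
J_ω[:, 4] = z_4
entry J[5][4] = 0.5000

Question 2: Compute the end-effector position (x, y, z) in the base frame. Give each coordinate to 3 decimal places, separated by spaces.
-1.949 7.339 4.103

after link 1: o_1 = (-2.5000, 4.3301, 3.0000)
after link 2: o_2 = (-4.2321, 3.3301, 7.0000)
after link 3: o_3 = (-1.5000, 2.5981, 3.5359)
after link 4: o_4 = (0.5490, 3.7811, 1.4378)
after link 5: o_5 = (-1.9486, 7.3391, 4.1029)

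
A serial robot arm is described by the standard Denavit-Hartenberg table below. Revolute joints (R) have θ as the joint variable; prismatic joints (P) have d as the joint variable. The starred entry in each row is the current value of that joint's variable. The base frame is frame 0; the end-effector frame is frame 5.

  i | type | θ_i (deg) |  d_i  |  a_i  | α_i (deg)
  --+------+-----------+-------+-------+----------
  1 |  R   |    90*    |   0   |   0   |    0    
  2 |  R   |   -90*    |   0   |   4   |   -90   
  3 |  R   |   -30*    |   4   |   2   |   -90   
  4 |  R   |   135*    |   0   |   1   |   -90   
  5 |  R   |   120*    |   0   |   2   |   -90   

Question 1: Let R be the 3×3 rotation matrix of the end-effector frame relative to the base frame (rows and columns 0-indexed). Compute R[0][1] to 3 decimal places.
End-effector y-axis (col 1 of R) = (0.6124,-0.7071,0.3536)
R[0][1] = 0.6124

0.612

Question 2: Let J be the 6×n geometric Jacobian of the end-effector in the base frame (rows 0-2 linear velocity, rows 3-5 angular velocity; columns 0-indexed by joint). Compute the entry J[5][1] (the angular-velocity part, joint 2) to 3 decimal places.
1.000

axis z_1 = (0.0000,0.0000,1.0000); lever o_n−o_1 = (4.8660,4.0000,2.5000)
cross product → J_v[:, 1] = (-4.0000,4.8660,0.0000)
J_ω[:, 1] = z_1
entry J[5][1] = 1.0000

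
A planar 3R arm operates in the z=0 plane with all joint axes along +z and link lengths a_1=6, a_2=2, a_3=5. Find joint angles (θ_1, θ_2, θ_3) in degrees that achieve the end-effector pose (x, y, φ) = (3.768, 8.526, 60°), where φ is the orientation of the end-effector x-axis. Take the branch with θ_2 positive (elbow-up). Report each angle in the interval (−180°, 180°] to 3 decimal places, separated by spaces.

wrist centre = target − a_3·(cos φ, sin φ) = (1.2680, 4.1959)
cos θ_2 = (19.2132−6²−2²)/(2·6·2) = -0.8661; θ_2 = 150.0106° (elbow-up)
β = atan2(4.1959,1.2680) = 73.1851°; ψ = atan2(0.9997,4.2678) = 13.1833°
θ_1 = β − ψ = 60.0018°
θ_3 = φ − θ_1 − θ_2 = -150.0124° (wrapped to (-180°,180°])

60.002 150.011 -150.012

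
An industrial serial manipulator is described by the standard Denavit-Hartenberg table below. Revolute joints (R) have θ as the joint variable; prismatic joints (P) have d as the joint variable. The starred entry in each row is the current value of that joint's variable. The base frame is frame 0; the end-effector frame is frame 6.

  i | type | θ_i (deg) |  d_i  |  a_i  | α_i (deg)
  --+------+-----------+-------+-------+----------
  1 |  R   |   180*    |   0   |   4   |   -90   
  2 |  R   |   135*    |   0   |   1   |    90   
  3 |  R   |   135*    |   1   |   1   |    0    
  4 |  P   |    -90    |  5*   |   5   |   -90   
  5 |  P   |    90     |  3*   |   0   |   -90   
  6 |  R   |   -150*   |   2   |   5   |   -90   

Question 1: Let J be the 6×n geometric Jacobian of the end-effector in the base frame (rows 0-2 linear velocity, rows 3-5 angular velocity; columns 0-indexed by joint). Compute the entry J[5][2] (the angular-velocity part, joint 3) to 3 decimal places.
axis z_2 = (-0.7071,-0.0000,-0.7071); lever o_n−o_2 = (-9.0545,-6.7175,-5.5545)
cross product → J_v[:, 2] = (-4.7500,2.4749,4.7500)
J_ω[:, 2] = z_2
entry J[5][2] = -0.7071

-0.707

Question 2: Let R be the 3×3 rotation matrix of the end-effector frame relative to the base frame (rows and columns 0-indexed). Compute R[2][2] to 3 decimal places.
0.787

End-effector z-axis (col 2 of R) = (-0.0795,-0.6124,0.7866)
R[2][2] = 0.7866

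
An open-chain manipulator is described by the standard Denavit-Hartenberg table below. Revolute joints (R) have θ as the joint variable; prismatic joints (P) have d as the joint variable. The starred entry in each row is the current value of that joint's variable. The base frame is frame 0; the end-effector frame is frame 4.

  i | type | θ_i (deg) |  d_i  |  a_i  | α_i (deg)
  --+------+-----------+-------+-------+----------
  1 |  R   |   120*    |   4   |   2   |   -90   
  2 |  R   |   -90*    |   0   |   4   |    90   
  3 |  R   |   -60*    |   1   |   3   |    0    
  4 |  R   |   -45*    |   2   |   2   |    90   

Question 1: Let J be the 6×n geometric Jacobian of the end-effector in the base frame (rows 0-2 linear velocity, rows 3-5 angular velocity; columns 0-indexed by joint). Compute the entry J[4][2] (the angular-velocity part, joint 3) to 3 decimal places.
axis z_2 = (0.5000,-0.8660,0.0000); lever o_n−o_2 = (5.4230,-0.3331,0.9824)
cross product → J_v[:, 2] = (-0.8508,-0.4912,4.5299)
J_ω[:, 2] = z_2
entry J[4][2] = -0.8660

-0.866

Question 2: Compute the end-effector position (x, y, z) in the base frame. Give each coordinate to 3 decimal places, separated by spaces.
4.423 1.399 8.982

after link 1: o_1 = (-1.0000, 1.7321, 4.0000)
after link 2: o_2 = (-1.0000, 1.7321, 8.0000)
after link 3: o_3 = (1.7500, 2.1651, 9.5000)
after link 4: o_4 = (4.4230, 1.3989, 8.9824)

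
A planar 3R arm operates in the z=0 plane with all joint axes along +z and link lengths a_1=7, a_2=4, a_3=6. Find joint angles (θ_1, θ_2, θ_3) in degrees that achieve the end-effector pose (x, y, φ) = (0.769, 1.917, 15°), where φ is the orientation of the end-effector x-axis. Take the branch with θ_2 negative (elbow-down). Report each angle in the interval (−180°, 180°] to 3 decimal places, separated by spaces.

-150.005 -135.005 -59.990

wrist centre = target − a_3·(cos φ, sin φ) = (-5.0266, 0.3641)
cos θ_2 = (25.3988−7²−4²)/(2·7·4) = -0.7072; θ_2 = -135.0046° (elbow-down)
β = atan2(0.3641,-5.0266) = 175.8572°; ψ = atan2(-2.8282,4.1713) = -34.1375°
θ_1 = β − ψ = 209.9947°
θ_3 = φ − θ_1 − θ_2 = -59.9900° (wrapped to (-180°,180°])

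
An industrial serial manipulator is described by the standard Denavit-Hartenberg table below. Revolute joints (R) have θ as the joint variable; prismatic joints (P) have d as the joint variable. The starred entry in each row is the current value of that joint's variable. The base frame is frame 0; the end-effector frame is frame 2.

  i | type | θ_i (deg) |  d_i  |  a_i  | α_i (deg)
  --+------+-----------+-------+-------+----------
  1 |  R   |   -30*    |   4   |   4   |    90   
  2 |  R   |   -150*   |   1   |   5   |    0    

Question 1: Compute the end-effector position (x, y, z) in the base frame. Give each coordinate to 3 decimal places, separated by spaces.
-0.786 -0.701 1.500

after link 1: o_1 = (3.4641, -2.0000, 4.0000)
after link 2: o_2 = (-0.7859, -0.7010, 1.5000)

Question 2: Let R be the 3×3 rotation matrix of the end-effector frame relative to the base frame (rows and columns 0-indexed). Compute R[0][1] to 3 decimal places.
End-effector y-axis (col 1 of R) = (0.4330,-0.2500,-0.8660)
R[0][1] = 0.4330

0.433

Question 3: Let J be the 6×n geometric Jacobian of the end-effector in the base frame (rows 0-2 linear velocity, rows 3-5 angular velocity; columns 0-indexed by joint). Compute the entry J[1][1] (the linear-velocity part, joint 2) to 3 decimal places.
-1.250

axis z_1 = (-0.5000,-0.8660,0.0000); lever o_n−o_1 = (-4.2500,1.2990,-2.5000)
cross product → J_v[:, 1] = (2.1651,-1.2500,-4.3301)
J_ω[:, 1] = z_1
entry J[1][1] = -1.2500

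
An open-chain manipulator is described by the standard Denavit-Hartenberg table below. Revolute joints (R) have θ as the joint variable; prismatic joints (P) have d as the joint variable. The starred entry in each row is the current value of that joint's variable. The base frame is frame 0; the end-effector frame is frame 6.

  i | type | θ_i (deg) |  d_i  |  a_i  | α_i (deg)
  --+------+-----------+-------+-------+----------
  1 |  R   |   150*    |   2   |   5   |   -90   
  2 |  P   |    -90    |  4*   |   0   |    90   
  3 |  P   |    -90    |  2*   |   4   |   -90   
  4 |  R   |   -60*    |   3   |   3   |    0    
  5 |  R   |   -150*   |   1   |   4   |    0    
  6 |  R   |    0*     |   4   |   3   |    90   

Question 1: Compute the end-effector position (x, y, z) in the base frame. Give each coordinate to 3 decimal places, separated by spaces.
after link 1: o_1 = (-4.3301, 2.5000, 2.0000)
after link 2: o_2 = (-6.3301, -0.9641, 2.0000)
after link 3: o_3 = (-2.5981, 1.5000, 2.0000)
after link 4: o_4 = (0.4019, 1.5000, 5.0000)
after link 5: o_5 = (-3.0622, -0.5000, 6.0000)
after link 6: o_6 = (-5.6603, -2.0000, 10.0000)

-5.660 -2.000 10.000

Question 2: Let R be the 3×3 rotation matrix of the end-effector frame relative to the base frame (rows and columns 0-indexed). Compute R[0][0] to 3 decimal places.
End-effector x-axis (col 0 of R) = (-0.8660,-0.5000,0.0000)
R[0][0] = -0.8660

-0.866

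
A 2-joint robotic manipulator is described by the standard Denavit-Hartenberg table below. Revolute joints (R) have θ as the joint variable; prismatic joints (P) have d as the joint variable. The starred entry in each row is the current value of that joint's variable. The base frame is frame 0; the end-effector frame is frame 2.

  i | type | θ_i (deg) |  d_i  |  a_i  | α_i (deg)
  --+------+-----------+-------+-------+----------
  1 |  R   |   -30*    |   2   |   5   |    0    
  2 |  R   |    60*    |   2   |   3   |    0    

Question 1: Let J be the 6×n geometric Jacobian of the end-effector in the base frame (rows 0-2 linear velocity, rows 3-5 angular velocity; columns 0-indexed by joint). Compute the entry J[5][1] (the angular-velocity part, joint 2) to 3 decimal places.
1.000

axis z_1 = (0.0000,0.0000,1.0000); lever o_n−o_1 = (2.5981,1.5000,2.0000)
cross product → J_v[:, 1] = (-1.5000,2.5981,0.0000)
J_ω[:, 1] = z_1
entry J[5][1] = 1.0000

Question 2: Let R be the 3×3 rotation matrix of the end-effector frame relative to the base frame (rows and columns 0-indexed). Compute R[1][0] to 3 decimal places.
0.500

End-effector x-axis (col 0 of R) = (0.8660,0.5000,0.0000)
R[1][0] = 0.5000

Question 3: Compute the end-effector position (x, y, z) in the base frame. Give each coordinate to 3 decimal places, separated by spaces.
after link 1: o_1 = (4.3301, -2.5000, 2.0000)
after link 2: o_2 = (6.9282, -1.0000, 4.0000)

6.928 -1.000 4.000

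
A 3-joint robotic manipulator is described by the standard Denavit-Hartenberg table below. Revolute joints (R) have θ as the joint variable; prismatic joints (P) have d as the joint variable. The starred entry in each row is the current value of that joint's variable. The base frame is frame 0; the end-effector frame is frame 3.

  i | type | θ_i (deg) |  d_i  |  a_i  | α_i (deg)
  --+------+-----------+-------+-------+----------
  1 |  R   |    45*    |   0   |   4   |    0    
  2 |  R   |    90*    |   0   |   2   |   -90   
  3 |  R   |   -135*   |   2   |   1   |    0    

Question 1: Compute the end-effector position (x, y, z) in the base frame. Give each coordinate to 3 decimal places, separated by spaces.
after link 1: o_1 = (2.8284, 2.8284, 0.0000)
after link 2: o_2 = (1.4142, 4.2426, 0.0000)
after link 3: o_3 = (0.5000, 2.3284, 0.7071)

0.500 2.328 0.707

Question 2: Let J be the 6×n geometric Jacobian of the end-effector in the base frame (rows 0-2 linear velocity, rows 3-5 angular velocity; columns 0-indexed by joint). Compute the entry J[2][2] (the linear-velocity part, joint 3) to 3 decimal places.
axis z_2 = (-0.7071,-0.7071,0.0000); lever o_n−o_2 = (-0.9142,-1.9142,0.7071)
cross product → J_v[:, 2] = (-0.5000,0.5000,0.7071)
J_ω[:, 2] = z_2
entry J[2][2] = 0.7071

0.707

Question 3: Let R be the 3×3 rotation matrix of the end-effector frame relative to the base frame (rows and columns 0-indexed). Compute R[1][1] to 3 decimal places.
0.500

End-effector y-axis (col 1 of R) = (-0.5000,0.5000,0.7071)
R[1][1] = 0.5000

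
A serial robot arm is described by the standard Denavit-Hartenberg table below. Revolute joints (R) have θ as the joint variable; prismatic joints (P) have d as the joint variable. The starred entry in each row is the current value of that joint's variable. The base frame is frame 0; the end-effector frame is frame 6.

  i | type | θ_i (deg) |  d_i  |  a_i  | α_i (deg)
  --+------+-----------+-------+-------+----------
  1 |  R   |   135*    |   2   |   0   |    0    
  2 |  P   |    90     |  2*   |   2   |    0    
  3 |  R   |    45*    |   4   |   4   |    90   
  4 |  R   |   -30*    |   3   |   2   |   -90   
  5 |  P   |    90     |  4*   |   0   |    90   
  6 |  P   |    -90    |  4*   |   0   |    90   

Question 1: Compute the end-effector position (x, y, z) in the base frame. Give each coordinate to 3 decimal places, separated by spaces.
-4.414 -12.610 8.464

after link 1: o_1 = (0.0000, 0.0000, 2.0000)
after link 2: o_2 = (-1.4142, -1.4142, 4.0000)
after link 3: o_3 = (-1.4142, -5.4142, 8.0000)
after link 4: o_4 = (-4.4142, -7.1463, 7.0000)
after link 5: o_5 = (-4.4142, -9.1463, 10.4641)
after link 6: o_6 = (-4.4142, -12.6104, 8.4641)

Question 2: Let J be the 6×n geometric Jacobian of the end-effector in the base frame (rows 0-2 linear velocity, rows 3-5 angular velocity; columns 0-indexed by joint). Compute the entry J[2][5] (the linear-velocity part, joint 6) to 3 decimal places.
prismatic axis z_5 = (-0.0000,-0.8660,-0.5000)
J_v[:, 5] = z_5; J_ω[:, 5] = (0,0,0)
entry J[2][5] = -0.5000

-0.500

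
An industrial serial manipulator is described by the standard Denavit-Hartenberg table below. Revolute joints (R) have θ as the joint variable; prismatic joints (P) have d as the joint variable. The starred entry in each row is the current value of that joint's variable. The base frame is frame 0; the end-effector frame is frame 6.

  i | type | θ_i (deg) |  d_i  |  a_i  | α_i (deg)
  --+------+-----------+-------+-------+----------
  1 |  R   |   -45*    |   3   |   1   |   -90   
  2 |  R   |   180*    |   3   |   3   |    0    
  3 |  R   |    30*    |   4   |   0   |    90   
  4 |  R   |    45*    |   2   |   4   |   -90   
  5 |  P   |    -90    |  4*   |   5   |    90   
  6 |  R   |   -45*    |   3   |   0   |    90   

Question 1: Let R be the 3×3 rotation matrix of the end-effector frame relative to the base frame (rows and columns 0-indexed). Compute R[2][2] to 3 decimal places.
0.862

End-effector z-axis (col 2 of R) = (-0.4097,-0.2974,0.8624)
R[2][2] = 0.8624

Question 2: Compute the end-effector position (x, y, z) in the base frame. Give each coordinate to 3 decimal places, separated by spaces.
after link 1: o_1 = (0.7071, -0.7071, 3.0000)
after link 2: o_2 = (0.7071, 3.5355, 3.0000)
after link 3: o_3 = (3.5355, 6.3640, 3.0000)
after link 4: o_4 = (3.0964, 10.8031, 2.6822)
after link 5: o_5 = (5.0607, 12.8388, -3.0622)
after link 6: o_6 = (4.8597, 10.0398, -4.1228)

4.860 10.040 -4.123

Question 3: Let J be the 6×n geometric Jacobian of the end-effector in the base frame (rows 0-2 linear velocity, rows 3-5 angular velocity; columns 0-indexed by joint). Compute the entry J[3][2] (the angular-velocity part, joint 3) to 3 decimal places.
axis z_2 = (0.7071,0.7071,0.0000); lever o_n−o_2 = (4.1526,6.5043,-7.1228)
cross product → J_v[:, 2] = (-5.0366,5.0366,1.6629)
J_ω[:, 2] = z_2
entry J[3][2] = 0.7071

0.707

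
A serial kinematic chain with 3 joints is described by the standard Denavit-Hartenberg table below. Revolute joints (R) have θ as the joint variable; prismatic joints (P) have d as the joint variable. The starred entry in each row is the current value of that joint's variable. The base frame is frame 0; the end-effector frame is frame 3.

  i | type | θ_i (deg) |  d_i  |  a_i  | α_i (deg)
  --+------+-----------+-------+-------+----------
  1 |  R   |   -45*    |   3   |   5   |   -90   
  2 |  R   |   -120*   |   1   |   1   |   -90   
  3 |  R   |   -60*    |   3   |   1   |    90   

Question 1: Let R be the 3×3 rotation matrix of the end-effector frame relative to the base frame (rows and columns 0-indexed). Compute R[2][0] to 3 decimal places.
0.433

End-effector x-axis (col 0 of R) = (0.4356,0.7891,0.4330)
R[2][0] = 0.4330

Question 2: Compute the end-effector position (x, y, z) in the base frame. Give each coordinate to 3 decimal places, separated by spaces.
after link 1: o_1 = (3.5355, -3.5355, 3.0000)
after link 2: o_2 = (3.8891, -2.4749, 3.8660)
after link 3: o_3 = (6.1618, -3.5228, 5.7990)

6.162 -3.523 5.799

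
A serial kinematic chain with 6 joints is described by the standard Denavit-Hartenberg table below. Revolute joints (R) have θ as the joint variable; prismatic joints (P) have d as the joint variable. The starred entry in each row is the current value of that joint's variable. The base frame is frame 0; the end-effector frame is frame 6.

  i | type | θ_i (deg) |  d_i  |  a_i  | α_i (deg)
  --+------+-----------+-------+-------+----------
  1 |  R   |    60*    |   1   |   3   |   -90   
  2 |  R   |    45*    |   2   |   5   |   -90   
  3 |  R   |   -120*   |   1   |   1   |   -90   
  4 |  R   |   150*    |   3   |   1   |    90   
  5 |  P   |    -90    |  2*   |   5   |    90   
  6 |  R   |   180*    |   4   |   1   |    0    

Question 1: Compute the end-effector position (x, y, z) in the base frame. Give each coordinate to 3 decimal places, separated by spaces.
-2.870 5.992 -0.841

after link 1: o_1 = (1.5000, 2.5981, 1.0000)
after link 2: o_2 = (1.5357, 6.6599, -2.5355)
after link 3: o_3 = (0.2554, 6.1744, -2.8891)
after link 4: o_4 = (0.8543, 8.7117, -4.6788)
after link 5: o_5 = (1.1740, 5.9976, -0.0387)
after link 6: o_6 = (-2.8704, 5.9925, -0.8405)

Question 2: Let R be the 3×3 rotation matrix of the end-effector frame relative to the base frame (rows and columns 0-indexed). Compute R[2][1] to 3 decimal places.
End-effector y-axis (col 1 of R) = (0.1572,-0.5937,-0.7891)
R[2][1] = -0.7891

-0.789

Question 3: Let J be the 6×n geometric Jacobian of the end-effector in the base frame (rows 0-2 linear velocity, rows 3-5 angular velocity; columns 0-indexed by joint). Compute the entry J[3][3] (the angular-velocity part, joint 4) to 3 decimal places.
axis z_3 = (-0.1268,0.7803,-0.6124); lever o_n−o_3 = (-3.1257,-0.1819,2.0486)
cross product → J_v[:, 3] = (1.4872,2.1739,2.4622)
J_ω[:, 3] = z_3
entry J[3][3] = -0.1268

-0.127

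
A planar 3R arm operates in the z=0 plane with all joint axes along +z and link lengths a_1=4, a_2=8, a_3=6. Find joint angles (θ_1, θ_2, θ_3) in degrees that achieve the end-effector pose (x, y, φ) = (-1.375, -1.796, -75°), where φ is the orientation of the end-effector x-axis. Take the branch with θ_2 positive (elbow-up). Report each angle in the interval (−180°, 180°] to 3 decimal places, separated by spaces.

-0.014 150.009 135.004

wrist centre = target − a_3·(cos φ, sin φ) = (-2.9279, 3.9996)
cos θ_2 = (24.5691−4²−8²)/(2·4·8) = -0.8661; θ_2 = 150.0094° (elbow-up)
β = atan2(3.9996,-2.9279) = 126.2064°; ψ = atan2(3.9989,-2.9289) = 126.2199°
θ_1 = β − ψ = -0.0135°
θ_3 = φ − θ_1 − θ_2 = 135.0041° (wrapped to (-180°,180°])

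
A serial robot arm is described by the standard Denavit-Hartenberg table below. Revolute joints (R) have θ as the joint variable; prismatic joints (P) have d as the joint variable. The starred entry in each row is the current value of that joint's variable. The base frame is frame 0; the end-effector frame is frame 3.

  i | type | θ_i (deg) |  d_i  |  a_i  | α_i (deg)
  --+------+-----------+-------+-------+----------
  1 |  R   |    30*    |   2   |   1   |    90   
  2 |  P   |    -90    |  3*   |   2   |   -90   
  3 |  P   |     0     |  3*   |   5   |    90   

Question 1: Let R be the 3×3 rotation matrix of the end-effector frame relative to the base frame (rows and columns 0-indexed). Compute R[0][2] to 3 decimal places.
End-effector z-axis (col 2 of R) = (0.5000,-0.8660,0.0000)
R[0][2] = 0.5000

0.500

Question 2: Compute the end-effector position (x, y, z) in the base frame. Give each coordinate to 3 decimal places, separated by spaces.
4.964 -0.598 -5.000

after link 1: o_1 = (0.8660, 0.5000, 2.0000)
after link 2: o_2 = (2.3660, -2.0981, 0.0000)
after link 3: o_3 = (4.9641, -0.5981, -5.0000)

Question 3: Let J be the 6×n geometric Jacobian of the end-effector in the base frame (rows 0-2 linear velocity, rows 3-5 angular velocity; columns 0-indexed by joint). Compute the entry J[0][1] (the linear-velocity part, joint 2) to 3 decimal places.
0.500

prismatic axis z_1 = (0.5000,-0.8660,0.0000)
J_v[:, 1] = z_1; J_ω[:, 1] = (0,0,0)
entry J[0][1] = 0.5000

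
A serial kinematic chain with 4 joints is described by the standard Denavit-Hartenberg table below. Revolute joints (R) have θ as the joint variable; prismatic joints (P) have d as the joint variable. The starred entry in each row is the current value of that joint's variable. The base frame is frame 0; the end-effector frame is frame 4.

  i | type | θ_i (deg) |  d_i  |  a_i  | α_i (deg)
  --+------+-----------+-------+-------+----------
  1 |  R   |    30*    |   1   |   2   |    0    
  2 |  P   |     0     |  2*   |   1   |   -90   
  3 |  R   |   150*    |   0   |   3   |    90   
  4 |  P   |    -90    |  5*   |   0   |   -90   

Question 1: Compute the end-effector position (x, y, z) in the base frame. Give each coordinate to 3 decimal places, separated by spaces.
after link 1: o_1 = (1.7321, 1.0000, 1.0000)
after link 2: o_2 = (2.5981, 1.5000, 3.0000)
after link 3: o_3 = (0.3481, 0.2010, 1.5000)
after link 4: o_4 = (2.5131, 1.4510, -2.8301)

2.513 1.451 -2.830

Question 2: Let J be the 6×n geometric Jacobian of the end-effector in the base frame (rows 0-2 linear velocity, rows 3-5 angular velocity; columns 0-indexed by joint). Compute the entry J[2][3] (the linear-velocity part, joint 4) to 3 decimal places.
-0.866

prismatic axis z_3 = (0.4330,0.2500,-0.8660)
J_v[:, 3] = z_3; J_ω[:, 3] = (0,0,0)
entry J[2][3] = -0.8660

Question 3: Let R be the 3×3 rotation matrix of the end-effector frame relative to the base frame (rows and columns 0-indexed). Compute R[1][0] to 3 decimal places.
End-effector x-axis (col 0 of R) = (0.5000,-0.8660,-0.0000)
R[1][0] = -0.8660

-0.866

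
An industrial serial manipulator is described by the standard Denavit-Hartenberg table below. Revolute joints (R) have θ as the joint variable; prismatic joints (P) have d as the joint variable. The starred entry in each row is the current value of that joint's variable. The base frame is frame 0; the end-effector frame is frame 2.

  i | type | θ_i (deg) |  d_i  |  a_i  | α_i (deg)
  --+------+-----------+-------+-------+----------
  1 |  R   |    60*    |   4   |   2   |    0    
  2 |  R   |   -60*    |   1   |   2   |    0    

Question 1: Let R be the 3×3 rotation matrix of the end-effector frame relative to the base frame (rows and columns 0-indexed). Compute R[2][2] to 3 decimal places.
End-effector z-axis (col 2 of R) = (0.0000,0.0000,1.0000)
R[2][2] = 1.0000

1.000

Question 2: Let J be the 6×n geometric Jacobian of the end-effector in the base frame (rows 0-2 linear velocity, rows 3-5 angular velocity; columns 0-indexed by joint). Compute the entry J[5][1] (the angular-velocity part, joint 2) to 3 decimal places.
1.000

axis z_1 = (0.0000,0.0000,1.0000); lever o_n−o_1 = (2.0000,0.0000,1.0000)
cross product → J_v[:, 1] = (0.0000,2.0000,0.0000)
J_ω[:, 1] = z_1
entry J[5][1] = 1.0000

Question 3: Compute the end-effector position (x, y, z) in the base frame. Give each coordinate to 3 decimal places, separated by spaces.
3.000 1.732 5.000

after link 1: o_1 = (1.0000, 1.7321, 4.0000)
after link 2: o_2 = (3.0000, 1.7321, 5.0000)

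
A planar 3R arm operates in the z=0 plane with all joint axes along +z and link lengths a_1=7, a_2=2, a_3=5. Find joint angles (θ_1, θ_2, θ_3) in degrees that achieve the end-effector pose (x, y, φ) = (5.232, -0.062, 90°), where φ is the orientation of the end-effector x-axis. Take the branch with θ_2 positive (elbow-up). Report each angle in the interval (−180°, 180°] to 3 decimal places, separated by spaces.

wrist centre = target − a_3·(cos φ, sin φ) = (5.2320, -5.0620)
cos θ_2 = (52.9977−7²−2²)/(2·7·2) = -0.0001; θ_2 = 90.0048° (elbow-up)
β = atan2(-5.0620,5.2320) = -44.0539°; ψ = atan2(2.0000,6.9998) = 15.9458°
θ_1 = β − ψ = -59.9996°
θ_3 = φ − θ_1 − θ_2 = 59.9949° (wrapped to (-180°,180°])

-60.000 90.005 59.995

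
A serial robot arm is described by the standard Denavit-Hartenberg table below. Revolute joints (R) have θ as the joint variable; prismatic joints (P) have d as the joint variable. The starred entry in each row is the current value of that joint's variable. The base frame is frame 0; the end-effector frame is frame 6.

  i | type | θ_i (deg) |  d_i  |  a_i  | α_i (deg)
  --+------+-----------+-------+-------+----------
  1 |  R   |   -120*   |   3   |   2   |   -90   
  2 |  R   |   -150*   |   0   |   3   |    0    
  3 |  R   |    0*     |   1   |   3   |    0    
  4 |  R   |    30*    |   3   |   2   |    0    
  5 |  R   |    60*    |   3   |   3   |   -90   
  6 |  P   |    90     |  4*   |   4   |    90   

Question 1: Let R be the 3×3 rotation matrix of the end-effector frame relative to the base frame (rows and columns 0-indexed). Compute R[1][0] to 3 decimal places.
0.500

End-effector x-axis (col 0 of R) = (-0.8660,0.5000,-0.0000)
R[1][0] = 0.5000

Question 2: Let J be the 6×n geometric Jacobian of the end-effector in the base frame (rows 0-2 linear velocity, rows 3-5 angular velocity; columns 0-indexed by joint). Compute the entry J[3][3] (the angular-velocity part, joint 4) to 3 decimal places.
axis z_3 = (0.8660,-0.5000,0.0000); lever o_n−o_3 = (-0.2500,-4.4330,2.3301)
cross product → J_v[:, 3] = (-1.1651,-2.0179,-3.9641)
J_ω[:, 3] = z_3
entry J[3][3] = 0.8660

0.866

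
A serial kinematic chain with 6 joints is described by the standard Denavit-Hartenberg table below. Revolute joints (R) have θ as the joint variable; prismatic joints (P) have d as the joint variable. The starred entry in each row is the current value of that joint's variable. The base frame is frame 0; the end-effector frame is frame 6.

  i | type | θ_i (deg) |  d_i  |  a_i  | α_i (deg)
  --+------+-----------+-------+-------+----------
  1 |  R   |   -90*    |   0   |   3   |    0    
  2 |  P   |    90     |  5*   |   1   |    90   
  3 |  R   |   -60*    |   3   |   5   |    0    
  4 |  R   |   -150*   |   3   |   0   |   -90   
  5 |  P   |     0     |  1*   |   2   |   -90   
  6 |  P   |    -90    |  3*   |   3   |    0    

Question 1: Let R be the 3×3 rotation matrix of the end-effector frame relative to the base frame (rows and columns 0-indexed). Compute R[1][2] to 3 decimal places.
1.000

End-effector z-axis (col 2 of R) = (-0.0000,1.0000,-0.0000)
R[1][2] = 1.0000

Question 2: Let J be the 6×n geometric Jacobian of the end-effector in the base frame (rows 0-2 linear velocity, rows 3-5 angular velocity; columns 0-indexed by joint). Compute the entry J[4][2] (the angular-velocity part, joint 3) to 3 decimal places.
-1.000

axis z_2 = (0.0000,-1.0000,0.0000); lever o_n−o_2 = (-1.2321,-3.0000,-6.7942)
cross product → J_v[:, 2] = (6.7942,-0.0000,-1.2321)
J_ω[:, 2] = z_2
entry J[4][2] = -1.0000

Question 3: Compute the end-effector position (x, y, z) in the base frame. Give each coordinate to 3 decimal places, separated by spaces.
-0.232 -6.000 -1.794

after link 1: o_1 = (0.0000, -3.0000, 0.0000)
after link 2: o_2 = (1.0000, -3.0000, 5.0000)
after link 3: o_3 = (3.5000, -6.0000, 0.6699)
after link 4: o_4 = (3.5000, -9.0000, 0.6699)
after link 5: o_5 = (1.2679, -9.0000, 0.8038)
after link 6: o_6 = (-0.2321, -6.0000, -1.7942)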